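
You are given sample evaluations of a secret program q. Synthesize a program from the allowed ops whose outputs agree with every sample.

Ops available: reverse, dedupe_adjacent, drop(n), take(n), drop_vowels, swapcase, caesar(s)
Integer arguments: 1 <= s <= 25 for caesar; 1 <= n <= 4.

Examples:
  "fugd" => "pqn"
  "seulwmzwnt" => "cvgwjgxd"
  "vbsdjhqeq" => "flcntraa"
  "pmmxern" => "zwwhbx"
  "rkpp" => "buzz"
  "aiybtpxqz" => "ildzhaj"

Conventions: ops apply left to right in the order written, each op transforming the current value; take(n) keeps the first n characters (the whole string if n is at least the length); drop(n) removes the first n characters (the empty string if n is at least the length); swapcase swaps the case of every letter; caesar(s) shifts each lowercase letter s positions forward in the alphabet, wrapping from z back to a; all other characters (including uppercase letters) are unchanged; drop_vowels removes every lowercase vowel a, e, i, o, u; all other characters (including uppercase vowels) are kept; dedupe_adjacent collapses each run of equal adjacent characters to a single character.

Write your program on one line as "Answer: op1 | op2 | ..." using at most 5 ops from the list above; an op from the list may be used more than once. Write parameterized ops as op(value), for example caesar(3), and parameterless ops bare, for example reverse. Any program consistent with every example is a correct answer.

reverse | drop_vowels | caesar(5) | reverse | caesar(5)

Check, running the answer program on each example:
  "fugd" -> "dguf" -> "dgf" -> "ilk" -> "kli" -> "pqn"
  "seulwmzwnt" -> "tnwzmwlues" -> "tnwzmwls" -> "ysberbqx" -> "xqbrebsy" -> "cvgwjgxd"
  "vbsdjhqeq" -> "qeqhjdsbv" -> "qqhjdsbv" -> "vvmoixga" -> "agxiomvv" -> "flcntraa"
  "pmmxern" -> "nrexmmp" -> "nrxmmp" -> "swcrru" -> "urrcws" -> "zwwhbx"
  "rkpp" -> "ppkr" -> "ppkr" -> "uupw" -> "wpuu" -> "buzz"
  "aiybtpxqz" -> "zqxptbyia" -> "zqxptby" -> "evcuygd" -> "dgyucve" -> "ildzhaj"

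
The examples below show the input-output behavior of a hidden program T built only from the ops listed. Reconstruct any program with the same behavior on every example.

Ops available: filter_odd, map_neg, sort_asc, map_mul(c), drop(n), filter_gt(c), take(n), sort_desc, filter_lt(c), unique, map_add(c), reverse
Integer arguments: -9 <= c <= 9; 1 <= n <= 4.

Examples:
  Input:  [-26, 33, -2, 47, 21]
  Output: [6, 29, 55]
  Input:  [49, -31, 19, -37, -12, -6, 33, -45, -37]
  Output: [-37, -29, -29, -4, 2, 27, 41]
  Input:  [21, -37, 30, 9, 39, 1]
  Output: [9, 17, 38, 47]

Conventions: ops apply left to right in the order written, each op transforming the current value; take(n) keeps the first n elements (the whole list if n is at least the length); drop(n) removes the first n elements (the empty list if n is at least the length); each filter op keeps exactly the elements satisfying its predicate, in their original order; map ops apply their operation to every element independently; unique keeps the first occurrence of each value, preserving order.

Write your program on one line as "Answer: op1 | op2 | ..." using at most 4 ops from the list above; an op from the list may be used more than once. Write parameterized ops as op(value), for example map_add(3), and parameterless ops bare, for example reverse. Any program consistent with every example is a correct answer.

map_add(2) | drop(2) | map_add(6) | sort_asc

Check, running the answer program on each example:
  [-26, 33, -2, 47, 21] -> [-24, 35, 0, 49, 23] -> [0, 49, 23] -> [6, 55, 29] -> [6, 29, 55]
  [49, -31, 19, -37, -12, -6, 33, -45, -37] -> [51, -29, 21, -35, -10, -4, 35, -43, -35] -> [21, -35, -10, -4, 35, -43, -35] -> [27, -29, -4, 2, 41, -37, -29] -> [-37, -29, -29, -4, 2, 27, 41]
  [21, -37, 30, 9, 39, 1] -> [23, -35, 32, 11, 41, 3] -> [32, 11, 41, 3] -> [38, 17, 47, 9] -> [9, 17, 38, 47]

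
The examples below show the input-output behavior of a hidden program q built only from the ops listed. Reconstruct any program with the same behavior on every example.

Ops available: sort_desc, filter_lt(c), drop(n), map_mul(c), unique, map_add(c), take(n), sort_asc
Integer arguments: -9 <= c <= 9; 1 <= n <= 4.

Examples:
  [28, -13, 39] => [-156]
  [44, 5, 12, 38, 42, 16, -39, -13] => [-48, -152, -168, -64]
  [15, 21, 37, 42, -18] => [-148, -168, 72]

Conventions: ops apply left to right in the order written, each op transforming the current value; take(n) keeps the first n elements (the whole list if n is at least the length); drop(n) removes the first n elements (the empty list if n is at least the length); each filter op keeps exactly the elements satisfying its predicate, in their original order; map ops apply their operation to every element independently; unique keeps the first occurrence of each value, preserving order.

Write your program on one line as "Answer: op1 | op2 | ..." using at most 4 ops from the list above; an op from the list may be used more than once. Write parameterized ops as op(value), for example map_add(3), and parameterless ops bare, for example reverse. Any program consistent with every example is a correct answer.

drop(2) | take(4) | map_mul(-4)

Check, running the answer program on each example:
  [28, -13, 39] -> [39] -> [39] -> [-156]
  [44, 5, 12, 38, 42, 16, -39, -13] -> [12, 38, 42, 16, -39, -13] -> [12, 38, 42, 16] -> [-48, -152, -168, -64]
  [15, 21, 37, 42, -18] -> [37, 42, -18] -> [37, 42, -18] -> [-148, -168, 72]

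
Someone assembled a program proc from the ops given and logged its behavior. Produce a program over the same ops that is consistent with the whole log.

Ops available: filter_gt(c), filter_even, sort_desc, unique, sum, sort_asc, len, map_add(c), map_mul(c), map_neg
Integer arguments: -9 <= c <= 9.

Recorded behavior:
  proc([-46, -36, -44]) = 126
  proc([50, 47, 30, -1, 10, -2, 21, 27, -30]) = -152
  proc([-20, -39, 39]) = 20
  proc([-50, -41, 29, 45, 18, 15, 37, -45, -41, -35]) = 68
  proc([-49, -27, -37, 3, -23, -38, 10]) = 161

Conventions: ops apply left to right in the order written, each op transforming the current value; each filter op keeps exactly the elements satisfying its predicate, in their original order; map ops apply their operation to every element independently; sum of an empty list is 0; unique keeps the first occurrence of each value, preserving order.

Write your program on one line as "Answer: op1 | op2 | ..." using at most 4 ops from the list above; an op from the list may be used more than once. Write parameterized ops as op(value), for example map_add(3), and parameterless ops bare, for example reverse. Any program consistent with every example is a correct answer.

sort_desc | map_neg | sum

Check, running the answer program on each example:
  [-46, -36, -44] -> [-36, -44, -46] -> [36, 44, 46] -> 126
  [50, 47, 30, -1, 10, -2, 21, 27, -30] -> [50, 47, 30, 27, 21, 10, -1, -2, -30] -> [-50, -47, -30, -27, -21, -10, 1, 2, 30] -> -152
  [-20, -39, 39] -> [39, -20, -39] -> [-39, 20, 39] -> 20
  [-50, -41, 29, 45, 18, 15, 37, -45, -41, -35] -> [45, 37, 29, 18, 15, -35, -41, -41, -45, -50] -> [-45, -37, -29, -18, -15, 35, 41, 41, 45, 50] -> 68
  [-49, -27, -37, 3, -23, -38, 10] -> [10, 3, -23, -27, -37, -38, -49] -> [-10, -3, 23, 27, 37, 38, 49] -> 161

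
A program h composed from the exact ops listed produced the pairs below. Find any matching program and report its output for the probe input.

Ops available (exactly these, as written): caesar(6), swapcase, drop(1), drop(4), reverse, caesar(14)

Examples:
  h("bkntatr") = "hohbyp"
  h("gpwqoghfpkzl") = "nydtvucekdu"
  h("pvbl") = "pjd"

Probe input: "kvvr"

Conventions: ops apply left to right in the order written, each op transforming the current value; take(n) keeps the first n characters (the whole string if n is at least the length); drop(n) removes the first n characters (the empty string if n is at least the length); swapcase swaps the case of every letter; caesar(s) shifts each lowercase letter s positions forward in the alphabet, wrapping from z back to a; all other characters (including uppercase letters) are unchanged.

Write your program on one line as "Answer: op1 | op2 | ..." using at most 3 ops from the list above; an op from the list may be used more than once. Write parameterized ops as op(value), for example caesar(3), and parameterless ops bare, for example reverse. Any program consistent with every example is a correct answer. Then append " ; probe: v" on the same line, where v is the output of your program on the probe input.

reverse | drop(1) | caesar(14) ; probe: "jjy"

Check, running the answer program on each example:
  "bkntatr" -> "rtatnkb" -> "tatnkb" -> "hohbyp"
  "gpwqoghfpkzl" -> "lzkpfhgoqwpg" -> "zkpfhgoqwpg" -> "nydtvucekdu"
  "pvbl" -> "lbvp" -> "bvp" -> "pjd"
  probe: "kvvr" -> "rvvk" -> "vvk" -> "jjy"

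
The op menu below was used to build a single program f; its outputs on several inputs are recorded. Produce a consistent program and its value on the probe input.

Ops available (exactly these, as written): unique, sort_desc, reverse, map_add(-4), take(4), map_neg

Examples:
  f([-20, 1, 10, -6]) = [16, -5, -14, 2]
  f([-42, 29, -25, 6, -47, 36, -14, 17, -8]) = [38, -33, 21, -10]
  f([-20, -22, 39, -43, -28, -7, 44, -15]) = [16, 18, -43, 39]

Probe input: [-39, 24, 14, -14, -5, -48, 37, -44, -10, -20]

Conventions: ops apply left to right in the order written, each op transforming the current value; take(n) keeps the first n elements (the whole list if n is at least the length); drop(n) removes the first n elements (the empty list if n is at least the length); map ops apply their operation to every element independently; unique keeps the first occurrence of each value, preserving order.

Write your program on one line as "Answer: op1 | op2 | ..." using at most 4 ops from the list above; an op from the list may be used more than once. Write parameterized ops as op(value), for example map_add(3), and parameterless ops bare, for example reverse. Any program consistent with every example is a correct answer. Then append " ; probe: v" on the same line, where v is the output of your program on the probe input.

map_neg | take(4) | map_add(-4) ; probe: [35, -28, -18, 10]

Check, running the answer program on each example:
  [-20, 1, 10, -6] -> [20, -1, -10, 6] -> [20, -1, -10, 6] -> [16, -5, -14, 2]
  [-42, 29, -25, 6, -47, 36, -14, 17, -8] -> [42, -29, 25, -6, 47, -36, 14, -17, 8] -> [42, -29, 25, -6] -> [38, -33, 21, -10]
  [-20, -22, 39, -43, -28, -7, 44, -15] -> [20, 22, -39, 43, 28, 7, -44, 15] -> [20, 22, -39, 43] -> [16, 18, -43, 39]
  probe: [-39, 24, 14, -14, -5, -48, 37, -44, -10, -20] -> [39, -24, -14, 14, 5, 48, -37, 44, 10, 20] -> [39, -24, -14, 14] -> [35, -28, -18, 10]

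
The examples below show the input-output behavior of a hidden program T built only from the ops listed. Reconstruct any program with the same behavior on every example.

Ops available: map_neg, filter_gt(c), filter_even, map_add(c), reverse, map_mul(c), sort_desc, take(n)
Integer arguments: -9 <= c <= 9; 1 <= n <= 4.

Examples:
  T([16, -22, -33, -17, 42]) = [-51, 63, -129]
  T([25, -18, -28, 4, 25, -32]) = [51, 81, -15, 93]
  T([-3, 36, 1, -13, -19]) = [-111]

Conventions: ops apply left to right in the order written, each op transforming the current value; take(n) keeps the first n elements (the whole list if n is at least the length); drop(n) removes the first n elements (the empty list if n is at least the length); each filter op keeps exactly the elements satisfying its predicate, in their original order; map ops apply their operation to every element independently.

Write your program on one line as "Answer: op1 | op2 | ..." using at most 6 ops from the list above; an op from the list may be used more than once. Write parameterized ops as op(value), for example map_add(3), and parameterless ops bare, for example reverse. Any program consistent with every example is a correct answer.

map_neg | reverse | filter_even | map_mul(3) | map_add(-3) | reverse

Check, running the answer program on each example:
  [16, -22, -33, -17, 42] -> [-16, 22, 33, 17, -42] -> [-42, 17, 33, 22, -16] -> [-42, 22, -16] -> [-126, 66, -48] -> [-129, 63, -51] -> [-51, 63, -129]
  [25, -18, -28, 4, 25, -32] -> [-25, 18, 28, -4, -25, 32] -> [32, -25, -4, 28, 18, -25] -> [32, -4, 28, 18] -> [96, -12, 84, 54] -> [93, -15, 81, 51] -> [51, 81, -15, 93]
  [-3, 36, 1, -13, -19] -> [3, -36, -1, 13, 19] -> [19, 13, -1, -36, 3] -> [-36] -> [-108] -> [-111] -> [-111]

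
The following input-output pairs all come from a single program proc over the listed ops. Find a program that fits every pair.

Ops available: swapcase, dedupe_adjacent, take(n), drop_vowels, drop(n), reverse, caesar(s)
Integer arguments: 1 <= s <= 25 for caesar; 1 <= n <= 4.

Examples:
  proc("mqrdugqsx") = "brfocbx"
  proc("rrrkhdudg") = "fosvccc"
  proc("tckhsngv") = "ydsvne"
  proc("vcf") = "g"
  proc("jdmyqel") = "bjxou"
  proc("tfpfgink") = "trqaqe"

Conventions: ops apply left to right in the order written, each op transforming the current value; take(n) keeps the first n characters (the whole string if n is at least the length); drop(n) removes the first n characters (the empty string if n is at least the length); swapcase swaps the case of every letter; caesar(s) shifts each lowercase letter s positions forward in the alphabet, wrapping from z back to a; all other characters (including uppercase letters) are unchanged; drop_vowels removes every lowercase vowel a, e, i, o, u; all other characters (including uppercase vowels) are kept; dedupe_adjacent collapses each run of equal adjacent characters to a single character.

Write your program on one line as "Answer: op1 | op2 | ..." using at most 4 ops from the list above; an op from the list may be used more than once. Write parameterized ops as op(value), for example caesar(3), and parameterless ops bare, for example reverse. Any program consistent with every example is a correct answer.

reverse | drop(2) | caesar(11)

Check, running the answer program on each example:
  "mqrdugqsx" -> "xsqgudrqm" -> "qgudrqm" -> "brfocbx"
  "rrrkhdudg" -> "gdudhkrrr" -> "udhkrrr" -> "fosvccc"
  "tckhsngv" -> "vgnshkct" -> "nshkct" -> "ydsvne"
  "vcf" -> "fcv" -> "v" -> "g"
  "jdmyqel" -> "leqymdj" -> "qymdj" -> "bjxou"
  "tfpfgink" -> "knigfpft" -> "igfpft" -> "trqaqe"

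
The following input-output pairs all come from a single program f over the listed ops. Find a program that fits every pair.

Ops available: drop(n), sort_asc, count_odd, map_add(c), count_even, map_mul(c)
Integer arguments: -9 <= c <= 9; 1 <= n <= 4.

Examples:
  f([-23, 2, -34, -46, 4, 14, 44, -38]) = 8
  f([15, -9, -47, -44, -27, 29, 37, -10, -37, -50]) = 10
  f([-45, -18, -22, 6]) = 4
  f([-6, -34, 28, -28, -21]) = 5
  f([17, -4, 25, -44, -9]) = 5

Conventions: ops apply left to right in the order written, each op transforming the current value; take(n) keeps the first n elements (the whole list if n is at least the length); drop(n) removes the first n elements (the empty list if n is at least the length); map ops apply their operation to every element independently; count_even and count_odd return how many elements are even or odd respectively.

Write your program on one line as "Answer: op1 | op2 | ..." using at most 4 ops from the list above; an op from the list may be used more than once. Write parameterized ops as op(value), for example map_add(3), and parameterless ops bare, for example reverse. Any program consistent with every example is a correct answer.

map_mul(-7) | map_mul(-8) | count_even

Check, running the answer program on each example:
  [-23, 2, -34, -46, 4, 14, 44, -38] -> [161, -14, 238, 322, -28, -98, -308, 266] -> [-1288, 112, -1904, -2576, 224, 784, 2464, -2128] -> 8
  [15, -9, -47, -44, -27, 29, 37, -10, -37, -50] -> [-105, 63, 329, 308, 189, -203, -259, 70, 259, 350] -> [840, -504, -2632, -2464, -1512, 1624, 2072, -560, -2072, -2800] -> 10
  [-45, -18, -22, 6] -> [315, 126, 154, -42] -> [-2520, -1008, -1232, 336] -> 4
  [-6, -34, 28, -28, -21] -> [42, 238, -196, 196, 147] -> [-336, -1904, 1568, -1568, -1176] -> 5
  [17, -4, 25, -44, -9] -> [-119, 28, -175, 308, 63] -> [952, -224, 1400, -2464, -504] -> 5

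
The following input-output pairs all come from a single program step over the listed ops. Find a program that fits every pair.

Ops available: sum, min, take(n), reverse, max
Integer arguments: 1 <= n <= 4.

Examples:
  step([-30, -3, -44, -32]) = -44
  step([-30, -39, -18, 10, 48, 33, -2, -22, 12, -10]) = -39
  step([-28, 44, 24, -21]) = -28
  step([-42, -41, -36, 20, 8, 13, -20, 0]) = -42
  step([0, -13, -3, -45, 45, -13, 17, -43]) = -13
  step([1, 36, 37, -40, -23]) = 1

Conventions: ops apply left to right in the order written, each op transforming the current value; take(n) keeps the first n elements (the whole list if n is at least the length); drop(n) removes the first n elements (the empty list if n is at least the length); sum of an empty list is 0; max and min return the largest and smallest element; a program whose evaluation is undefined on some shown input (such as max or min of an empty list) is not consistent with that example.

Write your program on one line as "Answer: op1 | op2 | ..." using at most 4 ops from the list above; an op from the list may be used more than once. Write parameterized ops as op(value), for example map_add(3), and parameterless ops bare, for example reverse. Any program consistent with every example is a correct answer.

take(3) | reverse | min

Check, running the answer program on each example:
  [-30, -3, -44, -32] -> [-30, -3, -44] -> [-44, -3, -30] -> -44
  [-30, -39, -18, 10, 48, 33, -2, -22, 12, -10] -> [-30, -39, -18] -> [-18, -39, -30] -> -39
  [-28, 44, 24, -21] -> [-28, 44, 24] -> [24, 44, -28] -> -28
  [-42, -41, -36, 20, 8, 13, -20, 0] -> [-42, -41, -36] -> [-36, -41, -42] -> -42
  [0, -13, -3, -45, 45, -13, 17, -43] -> [0, -13, -3] -> [-3, -13, 0] -> -13
  [1, 36, 37, -40, -23] -> [1, 36, 37] -> [37, 36, 1] -> 1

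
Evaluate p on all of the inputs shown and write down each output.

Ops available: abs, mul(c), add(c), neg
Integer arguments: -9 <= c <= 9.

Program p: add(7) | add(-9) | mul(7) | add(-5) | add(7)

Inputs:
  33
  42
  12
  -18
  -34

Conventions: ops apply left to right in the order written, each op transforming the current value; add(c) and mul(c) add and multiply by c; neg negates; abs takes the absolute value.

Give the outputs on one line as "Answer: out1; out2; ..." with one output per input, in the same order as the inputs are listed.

219; 282; 72; -138; -250

Execution, op by op:
  33 -> 40 -> 31 -> 217 -> 212 -> 219
  42 -> 49 -> 40 -> 280 -> 275 -> 282
  12 -> 19 -> 10 -> 70 -> 65 -> 72
  -18 -> -11 -> -20 -> -140 -> -145 -> -138
  -34 -> -27 -> -36 -> -252 -> -257 -> -250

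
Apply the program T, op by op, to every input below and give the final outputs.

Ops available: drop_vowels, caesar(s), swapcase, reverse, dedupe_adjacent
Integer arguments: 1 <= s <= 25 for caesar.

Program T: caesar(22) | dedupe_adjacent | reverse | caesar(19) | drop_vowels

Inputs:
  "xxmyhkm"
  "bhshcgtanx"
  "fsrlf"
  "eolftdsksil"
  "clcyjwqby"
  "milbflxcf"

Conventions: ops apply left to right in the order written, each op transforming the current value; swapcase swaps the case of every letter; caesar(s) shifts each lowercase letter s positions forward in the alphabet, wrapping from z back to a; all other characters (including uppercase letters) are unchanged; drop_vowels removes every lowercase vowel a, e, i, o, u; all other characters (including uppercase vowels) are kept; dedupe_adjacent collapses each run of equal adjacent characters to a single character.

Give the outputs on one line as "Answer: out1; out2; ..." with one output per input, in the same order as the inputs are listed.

Execution, op by op:
  "xxmyhkm" -> "ttiudgi" -> "tiudgi" -> "igduit" -> "bzwnbm" -> "bzwnbm"
  "bhshcgtanx" -> "xdodycpwjt" -> "xdodycpwjt" -> "tjwpcydodx" -> "mcpivrwhwq" -> "mcpvrwhwq"
  "fsrlf" -> "bonhb" -> "bonhb" -> "bhnob" -> "uaghu" -> "gh"
  "eolftdsksil" -> "akhbpzogoeh" -> "akhbpzogoeh" -> "heogozpbhka" -> "axhzhsiuadt" -> "xhzhsdt"
  "clcyjwqby" -> "yhyufsmxu" -> "yhyufsmxu" -> "uxmsfuyhy" -> "nqflynrar" -> "nqflynrr"
  "milbflxcf" -> "iehxbhtyb" -> "iehxbhtyb" -> "bythbxhei" -> "urmauqaxb" -> "rmqxb"

"bzwnbm"; "mcpvrwhwq"; "gh"; "xhzhsdt"; "nqflynrr"; "rmqxb"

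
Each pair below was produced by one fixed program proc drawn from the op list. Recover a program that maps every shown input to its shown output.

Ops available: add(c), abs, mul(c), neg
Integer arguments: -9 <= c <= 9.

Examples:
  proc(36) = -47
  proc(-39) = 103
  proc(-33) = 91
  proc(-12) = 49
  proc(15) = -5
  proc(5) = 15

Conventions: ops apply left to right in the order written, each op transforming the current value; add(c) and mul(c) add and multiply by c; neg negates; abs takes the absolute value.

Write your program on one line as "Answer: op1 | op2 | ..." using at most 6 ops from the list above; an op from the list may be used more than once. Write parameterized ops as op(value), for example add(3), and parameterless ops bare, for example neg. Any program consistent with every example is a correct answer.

add(-4) | neg | add(4) | mul(2) | add(9)

Check, running the answer program on each example:
  36 -> 32 -> -32 -> -28 -> -56 -> -47
  -39 -> -43 -> 43 -> 47 -> 94 -> 103
  -33 -> -37 -> 37 -> 41 -> 82 -> 91
  -12 -> -16 -> 16 -> 20 -> 40 -> 49
  15 -> 11 -> -11 -> -7 -> -14 -> -5
  5 -> 1 -> -1 -> 3 -> 6 -> 15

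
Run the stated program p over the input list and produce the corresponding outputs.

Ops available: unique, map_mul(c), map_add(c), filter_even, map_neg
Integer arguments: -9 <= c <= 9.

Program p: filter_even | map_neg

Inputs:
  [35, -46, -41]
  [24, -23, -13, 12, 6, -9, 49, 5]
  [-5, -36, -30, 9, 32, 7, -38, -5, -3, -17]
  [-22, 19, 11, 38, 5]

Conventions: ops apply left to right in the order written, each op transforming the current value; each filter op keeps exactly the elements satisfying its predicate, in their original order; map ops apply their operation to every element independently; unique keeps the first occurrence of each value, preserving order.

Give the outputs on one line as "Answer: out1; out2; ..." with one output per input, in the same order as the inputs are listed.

[46]; [-24, -12, -6]; [36, 30, -32, 38]; [22, -38]

Execution, op by op:
  [35, -46, -41] -> [-46] -> [46]
  [24, -23, -13, 12, 6, -9, 49, 5] -> [24, 12, 6] -> [-24, -12, -6]
  [-5, -36, -30, 9, 32, 7, -38, -5, -3, -17] -> [-36, -30, 32, -38] -> [36, 30, -32, 38]
  [-22, 19, 11, 38, 5] -> [-22, 38] -> [22, -38]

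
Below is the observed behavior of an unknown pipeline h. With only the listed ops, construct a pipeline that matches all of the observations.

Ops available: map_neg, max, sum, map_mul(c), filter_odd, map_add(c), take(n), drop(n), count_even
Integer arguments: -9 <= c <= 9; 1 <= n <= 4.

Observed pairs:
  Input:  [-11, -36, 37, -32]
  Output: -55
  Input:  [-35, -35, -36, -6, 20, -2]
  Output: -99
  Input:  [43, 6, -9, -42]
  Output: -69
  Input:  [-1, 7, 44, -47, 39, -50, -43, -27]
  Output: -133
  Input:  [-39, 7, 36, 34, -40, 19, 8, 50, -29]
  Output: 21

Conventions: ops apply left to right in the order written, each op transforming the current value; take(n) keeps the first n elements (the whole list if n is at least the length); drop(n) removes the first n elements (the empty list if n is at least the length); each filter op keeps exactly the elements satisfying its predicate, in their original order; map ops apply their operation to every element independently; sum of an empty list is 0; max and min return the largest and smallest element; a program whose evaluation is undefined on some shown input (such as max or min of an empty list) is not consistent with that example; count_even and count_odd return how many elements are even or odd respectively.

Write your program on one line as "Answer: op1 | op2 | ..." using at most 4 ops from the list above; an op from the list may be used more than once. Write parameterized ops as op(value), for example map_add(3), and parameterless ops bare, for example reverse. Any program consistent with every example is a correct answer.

map_add(-1) | drop(1) | map_add(-7) | sum

Check, running the answer program on each example:
  [-11, -36, 37, -32] -> [-12, -37, 36, -33] -> [-37, 36, -33] -> [-44, 29, -40] -> -55
  [-35, -35, -36, -6, 20, -2] -> [-36, -36, -37, -7, 19, -3] -> [-36, -37, -7, 19, -3] -> [-43, -44, -14, 12, -10] -> -99
  [43, 6, -9, -42] -> [42, 5, -10, -43] -> [5, -10, -43] -> [-2, -17, -50] -> -69
  [-1, 7, 44, -47, 39, -50, -43, -27] -> [-2, 6, 43, -48, 38, -51, -44, -28] -> [6, 43, -48, 38, -51, -44, -28] -> [-1, 36, -55, 31, -58, -51, -35] -> -133
  [-39, 7, 36, 34, -40, 19, 8, 50, -29] -> [-40, 6, 35, 33, -41, 18, 7, 49, -30] -> [6, 35, 33, -41, 18, 7, 49, -30] -> [-1, 28, 26, -48, 11, 0, 42, -37] -> 21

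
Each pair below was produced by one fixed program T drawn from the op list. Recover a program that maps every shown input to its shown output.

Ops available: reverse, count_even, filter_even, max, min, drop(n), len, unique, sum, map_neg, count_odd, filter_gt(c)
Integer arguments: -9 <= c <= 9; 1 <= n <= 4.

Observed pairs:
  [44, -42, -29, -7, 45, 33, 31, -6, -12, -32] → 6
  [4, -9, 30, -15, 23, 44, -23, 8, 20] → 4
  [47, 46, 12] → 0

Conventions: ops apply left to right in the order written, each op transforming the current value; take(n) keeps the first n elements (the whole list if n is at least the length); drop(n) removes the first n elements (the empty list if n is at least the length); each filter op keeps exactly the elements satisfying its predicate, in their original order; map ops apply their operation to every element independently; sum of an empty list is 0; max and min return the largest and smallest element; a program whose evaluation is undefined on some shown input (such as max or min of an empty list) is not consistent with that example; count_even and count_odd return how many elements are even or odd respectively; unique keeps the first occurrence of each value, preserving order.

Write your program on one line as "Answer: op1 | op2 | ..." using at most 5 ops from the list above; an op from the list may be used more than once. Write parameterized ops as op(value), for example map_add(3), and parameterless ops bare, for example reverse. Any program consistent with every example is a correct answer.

map_neg | filter_gt(-6) | map_neg | len

Check, running the answer program on each example:
  [44, -42, -29, -7, 45, 33, 31, -6, -12, -32] -> [-44, 42, 29, 7, -45, -33, -31, 6, 12, 32] -> [42, 29, 7, 6, 12, 32] -> [-42, -29, -7, -6, -12, -32] -> 6
  [4, -9, 30, -15, 23, 44, -23, 8, 20] -> [-4, 9, -30, 15, -23, -44, 23, -8, -20] -> [-4, 9, 15, 23] -> [4, -9, -15, -23] -> 4
  [47, 46, 12] -> [-47, -46, -12] -> [] -> [] -> 0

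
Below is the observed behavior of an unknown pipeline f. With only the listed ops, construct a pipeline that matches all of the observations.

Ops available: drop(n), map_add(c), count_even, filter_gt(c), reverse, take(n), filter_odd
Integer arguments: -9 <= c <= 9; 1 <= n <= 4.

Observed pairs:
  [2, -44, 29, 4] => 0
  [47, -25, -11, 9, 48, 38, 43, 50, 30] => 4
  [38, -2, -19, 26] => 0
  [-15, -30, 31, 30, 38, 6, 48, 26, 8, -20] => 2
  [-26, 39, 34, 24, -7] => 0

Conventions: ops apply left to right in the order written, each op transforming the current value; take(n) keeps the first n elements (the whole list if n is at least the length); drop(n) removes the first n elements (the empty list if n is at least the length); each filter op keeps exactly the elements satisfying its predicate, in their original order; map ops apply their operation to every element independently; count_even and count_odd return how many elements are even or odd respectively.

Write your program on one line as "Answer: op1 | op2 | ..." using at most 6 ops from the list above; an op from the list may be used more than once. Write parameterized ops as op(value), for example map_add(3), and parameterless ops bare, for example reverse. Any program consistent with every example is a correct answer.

reverse | map_add(-9) | drop(4) | reverse | count_even

Check, running the answer program on each example:
  [2, -44, 29, 4] -> [4, 29, -44, 2] -> [-5, 20, -53, -7] -> [] -> [] -> 0
  [47, -25, -11, 9, 48, 38, 43, 50, 30] -> [30, 50, 43, 38, 48, 9, -11, -25, 47] -> [21, 41, 34, 29, 39, 0, -20, -34, 38] -> [39, 0, -20, -34, 38] -> [38, -34, -20, 0, 39] -> 4
  [38, -2, -19, 26] -> [26, -19, -2, 38] -> [17, -28, -11, 29] -> [] -> [] -> 0
  [-15, -30, 31, 30, 38, 6, 48, 26, 8, -20] -> [-20, 8, 26, 48, 6, 38, 30, 31, -30, -15] -> [-29, -1, 17, 39, -3, 29, 21, 22, -39, -24] -> [-3, 29, 21, 22, -39, -24] -> [-24, -39, 22, 21, 29, -3] -> 2
  [-26, 39, 34, 24, -7] -> [-7, 24, 34, 39, -26] -> [-16, 15, 25, 30, -35] -> [-35] -> [-35] -> 0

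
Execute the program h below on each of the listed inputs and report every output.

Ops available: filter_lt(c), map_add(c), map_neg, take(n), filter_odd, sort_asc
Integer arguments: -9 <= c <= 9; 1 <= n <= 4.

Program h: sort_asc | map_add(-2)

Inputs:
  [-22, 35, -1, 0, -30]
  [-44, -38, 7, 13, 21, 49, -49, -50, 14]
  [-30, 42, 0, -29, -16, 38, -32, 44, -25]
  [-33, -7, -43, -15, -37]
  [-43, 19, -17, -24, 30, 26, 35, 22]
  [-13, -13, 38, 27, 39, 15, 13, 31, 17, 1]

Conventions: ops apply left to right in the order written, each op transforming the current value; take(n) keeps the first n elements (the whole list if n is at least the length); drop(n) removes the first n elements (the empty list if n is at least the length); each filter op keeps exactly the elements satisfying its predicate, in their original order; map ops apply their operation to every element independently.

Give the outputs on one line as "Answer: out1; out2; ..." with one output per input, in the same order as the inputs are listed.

Execution, op by op:
  [-22, 35, -1, 0, -30] -> [-30, -22, -1, 0, 35] -> [-32, -24, -3, -2, 33]
  [-44, -38, 7, 13, 21, 49, -49, -50, 14] -> [-50, -49, -44, -38, 7, 13, 14, 21, 49] -> [-52, -51, -46, -40, 5, 11, 12, 19, 47]
  [-30, 42, 0, -29, -16, 38, -32, 44, -25] -> [-32, -30, -29, -25, -16, 0, 38, 42, 44] -> [-34, -32, -31, -27, -18, -2, 36, 40, 42]
  [-33, -7, -43, -15, -37] -> [-43, -37, -33, -15, -7] -> [-45, -39, -35, -17, -9]
  [-43, 19, -17, -24, 30, 26, 35, 22] -> [-43, -24, -17, 19, 22, 26, 30, 35] -> [-45, -26, -19, 17, 20, 24, 28, 33]
  [-13, -13, 38, 27, 39, 15, 13, 31, 17, 1] -> [-13, -13, 1, 13, 15, 17, 27, 31, 38, 39] -> [-15, -15, -1, 11, 13, 15, 25, 29, 36, 37]

[-32, -24, -3, -2, 33]; [-52, -51, -46, -40, 5, 11, 12, 19, 47]; [-34, -32, -31, -27, -18, -2, 36, 40, 42]; [-45, -39, -35, -17, -9]; [-45, -26, -19, 17, 20, 24, 28, 33]; [-15, -15, -1, 11, 13, 15, 25, 29, 36, 37]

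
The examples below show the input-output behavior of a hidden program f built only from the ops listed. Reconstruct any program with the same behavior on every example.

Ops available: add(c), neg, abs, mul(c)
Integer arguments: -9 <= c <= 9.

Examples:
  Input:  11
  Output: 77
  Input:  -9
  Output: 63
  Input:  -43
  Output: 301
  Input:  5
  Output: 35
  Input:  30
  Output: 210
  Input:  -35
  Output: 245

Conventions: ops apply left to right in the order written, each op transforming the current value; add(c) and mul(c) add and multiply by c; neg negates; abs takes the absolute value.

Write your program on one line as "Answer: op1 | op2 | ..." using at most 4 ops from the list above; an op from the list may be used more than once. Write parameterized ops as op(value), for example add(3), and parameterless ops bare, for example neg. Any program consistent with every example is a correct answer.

mul(-7) | neg | abs

Check, running the answer program on each example:
  11 -> -77 -> 77 -> 77
  -9 -> 63 -> -63 -> 63
  -43 -> 301 -> -301 -> 301
  5 -> -35 -> 35 -> 35
  30 -> -210 -> 210 -> 210
  -35 -> 245 -> -245 -> 245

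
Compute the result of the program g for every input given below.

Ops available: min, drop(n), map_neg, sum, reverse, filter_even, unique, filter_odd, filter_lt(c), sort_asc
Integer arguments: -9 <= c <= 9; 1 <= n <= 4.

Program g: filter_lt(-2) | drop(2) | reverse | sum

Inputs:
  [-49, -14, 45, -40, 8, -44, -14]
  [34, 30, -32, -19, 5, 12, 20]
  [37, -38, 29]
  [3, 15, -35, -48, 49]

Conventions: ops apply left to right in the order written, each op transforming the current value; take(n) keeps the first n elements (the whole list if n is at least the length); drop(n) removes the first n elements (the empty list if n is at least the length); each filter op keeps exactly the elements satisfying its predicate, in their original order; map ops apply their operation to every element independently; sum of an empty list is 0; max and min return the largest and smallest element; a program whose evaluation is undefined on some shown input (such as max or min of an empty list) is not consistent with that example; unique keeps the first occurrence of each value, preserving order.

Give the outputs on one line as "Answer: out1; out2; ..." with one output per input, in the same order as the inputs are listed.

Execution, op by op:
  [-49, -14, 45, -40, 8, -44, -14] -> [-49, -14, -40, -44, -14] -> [-40, -44, -14] -> [-14, -44, -40] -> -98
  [34, 30, -32, -19, 5, 12, 20] -> [-32, -19] -> [] -> [] -> 0
  [37, -38, 29] -> [-38] -> [] -> [] -> 0
  [3, 15, -35, -48, 49] -> [-35, -48] -> [] -> [] -> 0

-98; 0; 0; 0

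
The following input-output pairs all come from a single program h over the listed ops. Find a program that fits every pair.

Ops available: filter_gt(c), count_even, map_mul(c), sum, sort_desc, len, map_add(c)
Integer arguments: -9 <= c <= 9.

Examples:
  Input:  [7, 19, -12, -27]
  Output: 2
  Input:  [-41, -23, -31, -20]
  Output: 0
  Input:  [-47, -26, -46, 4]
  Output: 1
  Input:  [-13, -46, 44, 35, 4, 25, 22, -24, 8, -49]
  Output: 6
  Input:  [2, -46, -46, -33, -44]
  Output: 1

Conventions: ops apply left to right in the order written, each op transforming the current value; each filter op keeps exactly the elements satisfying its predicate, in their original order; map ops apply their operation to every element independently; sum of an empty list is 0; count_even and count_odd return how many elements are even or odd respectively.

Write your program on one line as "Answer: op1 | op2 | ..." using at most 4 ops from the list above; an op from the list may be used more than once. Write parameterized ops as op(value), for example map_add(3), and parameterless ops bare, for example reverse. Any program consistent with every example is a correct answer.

sort_desc | filter_gt(-9) | len

Check, running the answer program on each example:
  [7, 19, -12, -27] -> [19, 7, -12, -27] -> [19, 7] -> 2
  [-41, -23, -31, -20] -> [-20, -23, -31, -41] -> [] -> 0
  [-47, -26, -46, 4] -> [4, -26, -46, -47] -> [4] -> 1
  [-13, -46, 44, 35, 4, 25, 22, -24, 8, -49] -> [44, 35, 25, 22, 8, 4, -13, -24, -46, -49] -> [44, 35, 25, 22, 8, 4] -> 6
  [2, -46, -46, -33, -44] -> [2, -33, -44, -46, -46] -> [2] -> 1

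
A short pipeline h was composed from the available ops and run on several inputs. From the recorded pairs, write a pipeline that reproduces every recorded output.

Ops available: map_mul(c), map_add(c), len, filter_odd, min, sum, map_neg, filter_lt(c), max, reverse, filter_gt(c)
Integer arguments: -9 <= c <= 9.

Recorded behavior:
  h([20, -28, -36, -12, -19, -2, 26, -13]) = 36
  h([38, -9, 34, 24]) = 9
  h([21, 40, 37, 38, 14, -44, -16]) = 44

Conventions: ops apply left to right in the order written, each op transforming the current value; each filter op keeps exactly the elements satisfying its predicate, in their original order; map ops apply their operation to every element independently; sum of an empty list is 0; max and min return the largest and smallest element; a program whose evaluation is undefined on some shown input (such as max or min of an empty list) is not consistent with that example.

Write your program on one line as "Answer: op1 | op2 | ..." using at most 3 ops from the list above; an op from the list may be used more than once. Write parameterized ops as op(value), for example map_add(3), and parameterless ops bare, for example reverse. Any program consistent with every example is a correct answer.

reverse | map_neg | max

Check, running the answer program on each example:
  [20, -28, -36, -12, -19, -2, 26, -13] -> [-13, 26, -2, -19, -12, -36, -28, 20] -> [13, -26, 2, 19, 12, 36, 28, -20] -> 36
  [38, -9, 34, 24] -> [24, 34, -9, 38] -> [-24, -34, 9, -38] -> 9
  [21, 40, 37, 38, 14, -44, -16] -> [-16, -44, 14, 38, 37, 40, 21] -> [16, 44, -14, -38, -37, -40, -21] -> 44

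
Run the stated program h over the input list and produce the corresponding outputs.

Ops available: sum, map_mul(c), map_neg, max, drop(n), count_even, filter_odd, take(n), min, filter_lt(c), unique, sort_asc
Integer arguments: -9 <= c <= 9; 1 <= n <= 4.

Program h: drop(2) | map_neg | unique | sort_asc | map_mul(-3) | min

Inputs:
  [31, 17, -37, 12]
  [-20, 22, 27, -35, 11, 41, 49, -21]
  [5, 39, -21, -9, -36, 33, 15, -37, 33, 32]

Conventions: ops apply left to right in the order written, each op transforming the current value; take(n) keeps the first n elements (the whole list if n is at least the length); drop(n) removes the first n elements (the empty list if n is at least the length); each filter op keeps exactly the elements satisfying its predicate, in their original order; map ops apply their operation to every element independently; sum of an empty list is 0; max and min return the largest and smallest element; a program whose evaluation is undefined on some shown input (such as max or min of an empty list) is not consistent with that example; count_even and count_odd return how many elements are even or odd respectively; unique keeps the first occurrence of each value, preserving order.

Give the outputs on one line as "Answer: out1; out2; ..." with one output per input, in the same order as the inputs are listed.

-111; -105; -111

Execution, op by op:
  [31, 17, -37, 12] -> [-37, 12] -> [37, -12] -> [37, -12] -> [-12, 37] -> [36, -111] -> -111
  [-20, 22, 27, -35, 11, 41, 49, -21] -> [27, -35, 11, 41, 49, -21] -> [-27, 35, -11, -41, -49, 21] -> [-27, 35, -11, -41, -49, 21] -> [-49, -41, -27, -11, 21, 35] -> [147, 123, 81, 33, -63, -105] -> -105
  [5, 39, -21, -9, -36, 33, 15, -37, 33, 32] -> [-21, -9, -36, 33, 15, -37, 33, 32] -> [21, 9, 36, -33, -15, 37, -33, -32] -> [21, 9, 36, -33, -15, 37, -32] -> [-33, -32, -15, 9, 21, 36, 37] -> [99, 96, 45, -27, -63, -108, -111] -> -111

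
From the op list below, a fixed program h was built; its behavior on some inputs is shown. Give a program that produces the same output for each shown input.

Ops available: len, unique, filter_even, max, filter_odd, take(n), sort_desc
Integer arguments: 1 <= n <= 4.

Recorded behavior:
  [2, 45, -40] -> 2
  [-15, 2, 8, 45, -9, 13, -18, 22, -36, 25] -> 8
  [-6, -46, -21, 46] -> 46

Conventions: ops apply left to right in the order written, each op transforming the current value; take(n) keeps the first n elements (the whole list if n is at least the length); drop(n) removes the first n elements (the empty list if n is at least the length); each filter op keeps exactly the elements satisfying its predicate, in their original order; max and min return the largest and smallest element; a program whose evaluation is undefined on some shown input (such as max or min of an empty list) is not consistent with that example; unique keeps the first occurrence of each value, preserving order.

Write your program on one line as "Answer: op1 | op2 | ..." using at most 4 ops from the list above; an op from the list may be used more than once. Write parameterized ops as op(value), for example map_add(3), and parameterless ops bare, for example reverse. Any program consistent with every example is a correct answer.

filter_even | take(3) | sort_desc | max

Check, running the answer program on each example:
  [2, 45, -40] -> [2, -40] -> [2, -40] -> [2, -40] -> 2
  [-15, 2, 8, 45, -9, 13, -18, 22, -36, 25] -> [2, 8, -18, 22, -36] -> [2, 8, -18] -> [8, 2, -18] -> 8
  [-6, -46, -21, 46] -> [-6, -46, 46] -> [-6, -46, 46] -> [46, -6, -46] -> 46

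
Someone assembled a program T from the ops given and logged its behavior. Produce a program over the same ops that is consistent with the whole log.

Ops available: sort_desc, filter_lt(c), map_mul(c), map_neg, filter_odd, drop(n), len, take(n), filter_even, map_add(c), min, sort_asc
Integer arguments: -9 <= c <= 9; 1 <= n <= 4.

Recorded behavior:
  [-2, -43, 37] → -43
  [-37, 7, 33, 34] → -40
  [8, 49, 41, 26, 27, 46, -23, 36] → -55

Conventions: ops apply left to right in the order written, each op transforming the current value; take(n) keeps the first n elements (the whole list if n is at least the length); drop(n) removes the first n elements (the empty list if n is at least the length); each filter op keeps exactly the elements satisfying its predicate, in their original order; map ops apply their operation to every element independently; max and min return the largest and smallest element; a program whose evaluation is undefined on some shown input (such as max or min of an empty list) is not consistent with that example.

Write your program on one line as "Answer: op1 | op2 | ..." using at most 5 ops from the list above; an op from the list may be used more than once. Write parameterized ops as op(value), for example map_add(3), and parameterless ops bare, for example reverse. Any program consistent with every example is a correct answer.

map_add(6) | map_neg | take(4) | min

Check, running the answer program on each example:
  [-2, -43, 37] -> [4, -37, 43] -> [-4, 37, -43] -> [-4, 37, -43] -> -43
  [-37, 7, 33, 34] -> [-31, 13, 39, 40] -> [31, -13, -39, -40] -> [31, -13, -39, -40] -> -40
  [8, 49, 41, 26, 27, 46, -23, 36] -> [14, 55, 47, 32, 33, 52, -17, 42] -> [-14, -55, -47, -32, -33, -52, 17, -42] -> [-14, -55, -47, -32] -> -55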